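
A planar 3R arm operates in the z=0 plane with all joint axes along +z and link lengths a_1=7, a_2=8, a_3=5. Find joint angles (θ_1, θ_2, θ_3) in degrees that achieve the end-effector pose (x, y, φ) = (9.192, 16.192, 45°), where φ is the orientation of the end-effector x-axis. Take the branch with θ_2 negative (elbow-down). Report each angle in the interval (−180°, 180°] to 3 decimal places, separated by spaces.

90.006 -45.010 0.004

wrist centre = target − a_3·(cos φ, sin φ) = (5.6565, 12.6565)
cos θ_2 = (192.1817−7²−8²)/(2·7·8) = 0.7070; θ_2 = -45.0103° (elbow-down)
β = atan2(12.6565,5.6565) = 65.9190°; ψ = atan2(-5.6579,12.6558) = -24.0873°
θ_1 = β − ψ = 90.0064°
θ_3 = φ − θ_1 − θ_2 = 0.0039° (wrapped to (-180°,180°])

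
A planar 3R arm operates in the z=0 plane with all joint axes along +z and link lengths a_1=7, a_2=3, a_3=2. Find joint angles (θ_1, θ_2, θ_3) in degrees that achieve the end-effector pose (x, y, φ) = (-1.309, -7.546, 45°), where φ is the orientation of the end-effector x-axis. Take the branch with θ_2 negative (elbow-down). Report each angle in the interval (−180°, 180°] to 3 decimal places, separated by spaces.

wrist centre = target − a_3·(cos φ, sin φ) = (-2.7232, -8.9602)
cos θ_2 = (87.7013−7²−3²)/(2·7·3) = 0.7072; θ_2 = -44.9945° (elbow-down)
β = atan2(-8.9602,-2.7232) = -106.9052°; ψ = atan2(-2.1211,9.1215) = -13.0909°
θ_1 = β − ψ = -93.8143°
θ_3 = φ − θ_1 − θ_2 = -176.1911° (wrapped to (-180°,180°])

-93.814 -44.995 -176.191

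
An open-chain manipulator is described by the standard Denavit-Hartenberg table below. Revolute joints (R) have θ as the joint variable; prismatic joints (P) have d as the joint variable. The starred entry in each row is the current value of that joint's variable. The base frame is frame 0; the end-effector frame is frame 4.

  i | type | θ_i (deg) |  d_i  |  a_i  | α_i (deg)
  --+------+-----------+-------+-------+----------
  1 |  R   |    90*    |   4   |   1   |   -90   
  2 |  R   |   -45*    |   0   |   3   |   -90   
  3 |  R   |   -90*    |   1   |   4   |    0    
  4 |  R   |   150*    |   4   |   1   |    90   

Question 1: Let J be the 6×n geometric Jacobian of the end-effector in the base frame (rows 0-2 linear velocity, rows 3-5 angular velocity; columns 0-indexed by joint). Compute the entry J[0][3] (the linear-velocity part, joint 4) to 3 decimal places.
axis z_3 = (-0.0000,0.7071,-0.7071); lever o_n−o_3 = (0.8660,3.1820,-2.4749)
cross product → J_v[:, 3] = (0.5000,-0.6124,-0.6124)
J_ω[:, 3] = z_3
entry J[0][3] = 0.5000

0.500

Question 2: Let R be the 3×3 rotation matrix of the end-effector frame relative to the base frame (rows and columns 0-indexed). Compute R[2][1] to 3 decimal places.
-0.707

End-effector y-axis (col 1 of R) = (-0.0000,0.7071,-0.7071)
R[2][1] = -0.7071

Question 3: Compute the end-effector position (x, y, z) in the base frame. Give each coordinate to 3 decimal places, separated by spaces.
-3.134 7.010 2.939

after link 1: o_1 = (0.0000, 1.0000, 4.0000)
after link 2: o_2 = (0.0000, 3.1213, 6.1213)
after link 3: o_3 = (-4.0000, 3.8284, 5.4142)
after link 4: o_4 = (-3.1340, 7.0104, 2.9393)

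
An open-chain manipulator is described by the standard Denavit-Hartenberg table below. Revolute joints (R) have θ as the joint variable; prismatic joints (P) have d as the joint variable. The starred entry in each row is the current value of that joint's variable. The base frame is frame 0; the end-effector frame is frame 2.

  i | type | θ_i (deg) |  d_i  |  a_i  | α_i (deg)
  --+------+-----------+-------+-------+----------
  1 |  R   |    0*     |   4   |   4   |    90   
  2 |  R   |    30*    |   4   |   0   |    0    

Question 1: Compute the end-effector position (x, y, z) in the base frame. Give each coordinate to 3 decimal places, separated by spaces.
after link 1: o_1 = (4.0000, 0.0000, 4.0000)
after link 2: o_2 = (4.0000, -4.0000, 4.0000)

4.000 -4.000 4.000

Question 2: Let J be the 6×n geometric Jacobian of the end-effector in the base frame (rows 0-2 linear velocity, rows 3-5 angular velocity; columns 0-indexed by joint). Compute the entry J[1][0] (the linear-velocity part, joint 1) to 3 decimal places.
axis z_0 = ẑ; lever o_n−o_0 = (4.0000,-4.0000,4.0000)
cross product → J_v[:, 0] = (4.0000,4.0000,-0.0000)
J_ω[:, 0] = z_0
entry J[1][0] = 4.0000

4.000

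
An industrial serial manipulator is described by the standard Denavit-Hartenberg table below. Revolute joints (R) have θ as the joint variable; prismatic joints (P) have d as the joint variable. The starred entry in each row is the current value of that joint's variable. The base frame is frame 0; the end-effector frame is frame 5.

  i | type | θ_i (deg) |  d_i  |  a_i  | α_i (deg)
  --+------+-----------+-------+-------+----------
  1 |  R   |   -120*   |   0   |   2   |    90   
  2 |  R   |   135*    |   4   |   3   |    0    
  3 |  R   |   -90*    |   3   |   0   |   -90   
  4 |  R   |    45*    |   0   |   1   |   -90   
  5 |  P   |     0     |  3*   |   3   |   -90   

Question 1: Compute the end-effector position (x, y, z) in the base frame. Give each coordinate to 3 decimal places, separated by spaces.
after link 1: o_1 = (-1.0000, -1.7321, 0.0000)
after link 2: o_2 = (-3.4034, 2.1051, 2.1213)
after link 3: o_3 = (-6.0015, 3.6051, 2.1213)
after link 4: o_4 = (-5.6391, 2.8185, 2.6213)
after link 5: o_5 = (-1.9649, 0.6972, 2.6213)

-1.965 0.697 2.621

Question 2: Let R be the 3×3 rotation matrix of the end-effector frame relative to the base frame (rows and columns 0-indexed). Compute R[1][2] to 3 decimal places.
End-effector z-axis (col 2 of R) = (-0.3536,-0.6124,-0.7071)
R[1][2] = -0.6124

-0.612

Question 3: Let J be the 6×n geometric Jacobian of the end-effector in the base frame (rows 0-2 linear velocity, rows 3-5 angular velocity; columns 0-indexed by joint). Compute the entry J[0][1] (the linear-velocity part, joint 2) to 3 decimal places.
axis z_1 = (-0.8660,0.5000,0.0000); lever o_n−o_1 = (-0.9649,2.4292,2.6213)
cross product → J_v[:, 1] = (1.3107,2.2701,-1.6213)
J_ω[:, 1] = z_1
entry J[0][1] = 1.3107

1.311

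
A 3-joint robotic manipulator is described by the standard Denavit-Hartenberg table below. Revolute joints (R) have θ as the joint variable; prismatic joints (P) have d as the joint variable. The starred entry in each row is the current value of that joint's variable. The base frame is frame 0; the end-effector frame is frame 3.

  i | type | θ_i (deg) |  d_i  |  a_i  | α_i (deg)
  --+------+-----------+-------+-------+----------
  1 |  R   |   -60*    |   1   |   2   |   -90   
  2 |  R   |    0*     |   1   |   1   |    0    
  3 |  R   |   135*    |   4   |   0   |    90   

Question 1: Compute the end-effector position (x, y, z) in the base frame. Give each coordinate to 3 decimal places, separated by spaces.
after link 1: o_1 = (1.0000, -1.7321, 1.0000)
after link 2: o_2 = (2.3660, -2.0981, 1.0000)
after link 3: o_3 = (5.8301, -0.0981, 1.0000)

5.830 -0.098 1.000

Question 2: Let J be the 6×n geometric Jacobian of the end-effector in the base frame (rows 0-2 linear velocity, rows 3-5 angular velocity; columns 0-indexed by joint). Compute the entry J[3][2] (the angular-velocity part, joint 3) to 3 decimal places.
axis z_2 = (0.8660,0.5000,0.0000); lever o_n−o_2 = (3.4641,2.0000,0.0000)
cross product → J_v[:, 2] = (-0.0000,0.0000,0.0000)
J_ω[:, 2] = z_2
entry J[3][2] = 0.8660

0.866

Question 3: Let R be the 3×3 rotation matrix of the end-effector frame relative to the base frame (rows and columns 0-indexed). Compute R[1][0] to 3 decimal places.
End-effector x-axis (col 0 of R) = (-0.3536,0.6124,-0.7071)
R[1][0] = 0.6124

0.612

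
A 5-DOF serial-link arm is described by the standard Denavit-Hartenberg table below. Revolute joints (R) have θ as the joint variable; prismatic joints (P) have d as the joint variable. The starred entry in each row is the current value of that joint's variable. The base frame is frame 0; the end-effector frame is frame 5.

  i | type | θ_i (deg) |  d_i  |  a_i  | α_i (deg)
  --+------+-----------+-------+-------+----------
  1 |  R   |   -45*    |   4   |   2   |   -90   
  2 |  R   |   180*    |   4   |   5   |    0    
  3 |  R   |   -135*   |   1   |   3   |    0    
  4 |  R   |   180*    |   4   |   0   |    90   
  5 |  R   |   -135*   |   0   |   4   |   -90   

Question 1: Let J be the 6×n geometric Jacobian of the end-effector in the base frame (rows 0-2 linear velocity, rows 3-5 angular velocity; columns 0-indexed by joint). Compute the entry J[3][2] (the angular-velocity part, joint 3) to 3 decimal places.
0.707

axis z_2 = (0.7071,0.7071,0.0000); lever o_n−o_2 = (4.4497,-1.3787,-4.1213)
cross product → J_v[:, 2] = (-2.9142,2.9142,-4.1213)
J_ω[:, 2] = z_2
entry J[3][2] = 0.7071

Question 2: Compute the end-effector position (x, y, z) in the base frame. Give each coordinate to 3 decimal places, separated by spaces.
after link 1: o_1 = (1.4142, -1.4142, 4.0000)
after link 2: o_2 = (0.7071, 4.9497, 4.0000)
after link 3: o_3 = (2.9142, 4.1569, 1.8787)
after link 4: o_4 = (5.7426, 6.9853, 1.8787)
after link 5: o_5 = (5.1569, 3.5711, -0.1213)

5.157 3.571 -0.121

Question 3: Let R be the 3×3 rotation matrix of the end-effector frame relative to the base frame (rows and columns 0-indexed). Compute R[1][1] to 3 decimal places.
-0.500

End-effector y-axis (col 1 of R) = (0.5000,-0.5000,0.7071)
R[1][1] = -0.5000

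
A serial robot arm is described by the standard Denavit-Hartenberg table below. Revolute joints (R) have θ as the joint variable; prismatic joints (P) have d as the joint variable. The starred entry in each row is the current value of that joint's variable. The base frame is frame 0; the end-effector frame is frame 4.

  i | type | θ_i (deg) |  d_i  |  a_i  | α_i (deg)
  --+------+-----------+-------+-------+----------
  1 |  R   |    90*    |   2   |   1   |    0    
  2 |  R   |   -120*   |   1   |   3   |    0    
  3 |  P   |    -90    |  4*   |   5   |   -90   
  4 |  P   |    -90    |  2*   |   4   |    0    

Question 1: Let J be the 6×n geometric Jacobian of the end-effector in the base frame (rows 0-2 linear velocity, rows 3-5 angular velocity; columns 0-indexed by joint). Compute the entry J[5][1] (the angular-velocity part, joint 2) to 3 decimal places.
axis z_1 = (0.0000,0.0000,1.0000); lever o_n−o_1 = (1.8301,-6.8301,9.0000)
cross product → J_v[:, 1] = (6.8301,1.8301,-0.0000)
J_ω[:, 1] = z_1
entry J[5][1] = 1.0000

1.000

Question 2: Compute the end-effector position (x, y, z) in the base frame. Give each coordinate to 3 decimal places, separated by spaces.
1.830 -5.830 11.000

after link 1: o_1 = (0.0000, 1.0000, 2.0000)
after link 2: o_2 = (2.5981, -0.5000, 3.0000)
after link 3: o_3 = (0.0981, -4.8301, 7.0000)
after link 4: o_4 = (1.8301, -5.8301, 11.0000)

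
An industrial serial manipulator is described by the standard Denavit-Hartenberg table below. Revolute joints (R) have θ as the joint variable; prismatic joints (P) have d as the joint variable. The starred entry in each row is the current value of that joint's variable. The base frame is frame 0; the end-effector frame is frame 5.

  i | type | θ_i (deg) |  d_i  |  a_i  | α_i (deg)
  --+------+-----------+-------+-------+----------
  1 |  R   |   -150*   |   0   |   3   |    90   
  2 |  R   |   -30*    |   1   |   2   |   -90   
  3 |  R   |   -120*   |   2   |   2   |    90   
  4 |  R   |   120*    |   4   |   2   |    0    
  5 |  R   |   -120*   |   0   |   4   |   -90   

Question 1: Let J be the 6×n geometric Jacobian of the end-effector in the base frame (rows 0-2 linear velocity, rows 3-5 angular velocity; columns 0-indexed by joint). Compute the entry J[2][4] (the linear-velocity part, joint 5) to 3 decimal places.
axis z_4 = (0.8995,-0.0580,0.4330); lever o_n−o_4 = (-0.2321,3.8660,1.0000)
cross product → J_v[:, 4] = (-1.7321,-1.0000,3.4641)
J_ω[:, 4] = z_4
entry J[2][4] = 3.4641

3.464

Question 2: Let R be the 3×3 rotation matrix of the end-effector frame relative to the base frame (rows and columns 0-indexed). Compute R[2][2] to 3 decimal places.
0.866

End-effector z-axis (col 2 of R) = (-0.4330,-0.2500,0.8660)
R[2][2] = 0.8660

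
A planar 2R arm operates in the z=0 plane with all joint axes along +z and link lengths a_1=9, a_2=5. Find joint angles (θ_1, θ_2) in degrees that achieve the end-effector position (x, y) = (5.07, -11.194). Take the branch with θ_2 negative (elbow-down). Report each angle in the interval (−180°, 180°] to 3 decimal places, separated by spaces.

cos θ_2 = (151.0105−9²−5²)/(2·9·5) = 0.5001; θ_2 = -59.9923° (elbow-down)
β = atan2(-11.1940,5.0700) = -65.6332°; ψ = atan2(-4.3298,11.5006) = -20.6306°
θ_1 = β − ψ = -45.0027°

-45.003 -59.992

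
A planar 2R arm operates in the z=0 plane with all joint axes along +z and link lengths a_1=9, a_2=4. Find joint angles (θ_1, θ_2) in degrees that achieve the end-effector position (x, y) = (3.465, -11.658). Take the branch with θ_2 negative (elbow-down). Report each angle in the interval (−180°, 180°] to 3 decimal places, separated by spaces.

cos θ_2 = (147.9152−9²−4²)/(2·9·4) = 0.7072; θ_2 = -44.9961° (elbow-down)
β = atan2(-11.6580,3.4650) = -73.4470°; ψ = atan2(-2.8282,11.8286) = -13.4470°
θ_1 = β − ψ = -59.9999°

-60.000 -44.996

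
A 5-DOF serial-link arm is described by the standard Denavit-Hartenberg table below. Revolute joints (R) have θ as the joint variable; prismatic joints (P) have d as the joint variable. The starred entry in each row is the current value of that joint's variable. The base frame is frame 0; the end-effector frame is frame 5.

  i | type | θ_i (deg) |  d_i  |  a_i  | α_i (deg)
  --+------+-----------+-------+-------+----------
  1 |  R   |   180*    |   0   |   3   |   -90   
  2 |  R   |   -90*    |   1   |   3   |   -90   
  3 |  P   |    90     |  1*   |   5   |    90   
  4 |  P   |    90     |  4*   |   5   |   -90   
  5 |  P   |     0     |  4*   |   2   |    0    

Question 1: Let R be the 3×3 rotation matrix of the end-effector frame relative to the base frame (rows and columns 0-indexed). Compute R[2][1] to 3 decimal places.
End-effector y-axis (col 1 of R) = (0.0000,-0.0000,-1.0000)
R[2][1] = -1.0000

-1.000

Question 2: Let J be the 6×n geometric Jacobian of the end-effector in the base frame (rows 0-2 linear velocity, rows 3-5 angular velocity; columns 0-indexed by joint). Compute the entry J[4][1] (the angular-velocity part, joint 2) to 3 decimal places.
axis z_1 = (-0.0000,-1.0000,0.0000); lever o_n−o_1 = (-8.0000,0.0000,7.0000)
cross product → J_v[:, 1] = (-7.0000,0.0000,-8.0000)
J_ω[:, 1] = z_1
entry J[4][1] = -1.0000

-1.000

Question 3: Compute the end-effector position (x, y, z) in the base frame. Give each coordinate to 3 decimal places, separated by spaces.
after link 1: o_1 = (-3.0000, 0.0000, 0.0000)
after link 2: o_2 = (-3.0000, -1.0000, 3.0000)
after link 3: o_3 = (-4.0000, 4.0000, 3.0000)
after link 4: o_4 = (-9.0000, 4.0000, 7.0000)
after link 5: o_5 = (-11.0000, 0.0000, 7.0000)

-11.000 0.000 7.000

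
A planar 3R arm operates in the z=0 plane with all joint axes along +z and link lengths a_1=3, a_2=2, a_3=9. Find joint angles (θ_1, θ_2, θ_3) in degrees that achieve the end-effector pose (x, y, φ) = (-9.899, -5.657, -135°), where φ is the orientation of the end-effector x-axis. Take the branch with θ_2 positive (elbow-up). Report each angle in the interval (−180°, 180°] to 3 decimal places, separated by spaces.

134.995 90.018 -0.013

wrist centre = target − a_3·(cos φ, sin φ) = (-3.5350, 0.7070)
cos θ_2 = (12.9963−3²−2²)/(2·3·2) = -0.0003; θ_2 = 90.0177° (elbow-up)
β = atan2(0.7070,-3.5350) = 168.6908°; ψ = atan2(2.0000,2.9994) = 33.6955°
θ_1 = β − ψ = 134.9953°
θ_3 = φ − θ_1 − θ_2 = -0.0130° (wrapped to (-180°,180°])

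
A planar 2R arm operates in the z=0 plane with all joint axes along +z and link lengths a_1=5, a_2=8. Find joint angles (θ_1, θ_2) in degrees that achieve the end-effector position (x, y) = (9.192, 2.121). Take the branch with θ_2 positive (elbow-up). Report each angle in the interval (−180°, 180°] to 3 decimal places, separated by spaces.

-45.006 90.006

cos θ_2 = (88.9915−5²−8²)/(2·5·8) = -0.0001; θ_2 = 90.0061° (elbow-up)
β = atan2(2.1210,9.1920) = 12.9933°; ψ = atan2(8.0000,4.9992) = 57.9990°
θ_1 = β − ψ = -45.0057°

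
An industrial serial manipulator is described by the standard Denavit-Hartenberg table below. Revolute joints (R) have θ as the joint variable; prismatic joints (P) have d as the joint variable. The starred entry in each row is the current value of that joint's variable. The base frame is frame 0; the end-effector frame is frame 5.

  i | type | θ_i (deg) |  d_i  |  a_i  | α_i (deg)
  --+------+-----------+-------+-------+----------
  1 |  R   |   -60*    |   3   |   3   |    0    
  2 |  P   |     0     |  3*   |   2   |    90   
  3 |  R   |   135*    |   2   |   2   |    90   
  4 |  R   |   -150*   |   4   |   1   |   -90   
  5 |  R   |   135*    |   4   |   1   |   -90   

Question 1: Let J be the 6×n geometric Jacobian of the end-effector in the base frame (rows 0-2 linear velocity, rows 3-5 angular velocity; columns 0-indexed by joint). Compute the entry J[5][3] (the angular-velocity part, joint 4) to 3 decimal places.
axis z_3 = (0.3536,-0.6124,0.7071); lever o_n−o_3 = (3.6736,0.8582,3.5633)
cross product → J_v[:, 3] = (-2.7889,1.3378,2.5530)
J_ω[:, 3] = z_3
entry J[5][3] = 0.7071

0.707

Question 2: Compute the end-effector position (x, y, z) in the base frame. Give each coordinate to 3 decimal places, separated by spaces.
3.734 -3.247 10.977

after link 1: o_1 = (1.5000, -2.5981, 3.0000)
after link 2: o_2 = (2.5000, -4.3301, 6.0000)
after link 3: o_3 = (0.0608, -4.1054, 7.4142)
after link 4: o_4 = (2.2143, -6.8352, 9.6303)
after link 5: o_5 = (3.7345, -3.2472, 10.9775)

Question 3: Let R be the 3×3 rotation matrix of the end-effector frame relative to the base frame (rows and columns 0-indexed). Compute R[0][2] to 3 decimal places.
End-effector z-axis (col 2 of R) = (-0.2727,-0.2348,0.9330)
R[0][2] = -0.2727

-0.273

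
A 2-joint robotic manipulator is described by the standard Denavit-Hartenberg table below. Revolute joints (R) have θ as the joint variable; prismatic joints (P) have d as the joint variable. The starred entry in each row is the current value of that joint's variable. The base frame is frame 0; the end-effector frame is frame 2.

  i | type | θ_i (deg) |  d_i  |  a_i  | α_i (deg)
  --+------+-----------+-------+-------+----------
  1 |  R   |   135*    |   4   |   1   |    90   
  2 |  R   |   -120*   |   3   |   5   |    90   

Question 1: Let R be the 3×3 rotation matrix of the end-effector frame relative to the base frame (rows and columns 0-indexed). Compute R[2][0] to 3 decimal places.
-0.866

End-effector x-axis (col 0 of R) = (0.3536,-0.3536,-0.8660)
R[2][0] = -0.8660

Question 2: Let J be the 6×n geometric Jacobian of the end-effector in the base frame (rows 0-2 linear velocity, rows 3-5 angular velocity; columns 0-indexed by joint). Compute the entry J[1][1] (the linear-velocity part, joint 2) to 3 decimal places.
axis z_1 = (0.7071,0.7071,0.0000); lever o_n−o_1 = (3.8891,0.3536,-4.3301)
cross product → J_v[:, 1] = (-3.0619,3.0619,-2.5000)
J_ω[:, 1] = z_1
entry J[1][1] = 3.0619

3.062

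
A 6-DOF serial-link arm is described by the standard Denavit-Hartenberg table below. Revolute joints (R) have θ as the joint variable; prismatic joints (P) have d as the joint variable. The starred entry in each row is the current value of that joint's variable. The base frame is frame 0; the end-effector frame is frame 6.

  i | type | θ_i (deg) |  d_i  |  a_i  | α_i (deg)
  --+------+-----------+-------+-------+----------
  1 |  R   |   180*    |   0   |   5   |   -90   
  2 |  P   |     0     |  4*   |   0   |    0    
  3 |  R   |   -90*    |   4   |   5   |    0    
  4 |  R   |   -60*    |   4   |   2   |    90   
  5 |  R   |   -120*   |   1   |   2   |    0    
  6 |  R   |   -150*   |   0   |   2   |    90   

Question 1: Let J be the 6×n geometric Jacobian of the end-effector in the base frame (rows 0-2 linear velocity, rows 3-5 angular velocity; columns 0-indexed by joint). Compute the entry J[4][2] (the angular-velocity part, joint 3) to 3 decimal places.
-1.000

axis z_2 = (-0.0000,-1.0000,0.0000); lever o_n−o_2 = (1.3660,-8.2679,4.6340)
cross product → J_v[:, 2] = (-4.6340,0.0000,1.3660)
J_ω[:, 2] = z_2
entry J[4][2] = -1.0000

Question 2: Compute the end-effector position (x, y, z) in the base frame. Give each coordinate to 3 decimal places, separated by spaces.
-3.634 -12.268 4.634

after link 1: o_1 = (-5.0000, 0.0000, 0.0000)
after link 2: o_2 = (-5.0000, -4.0000, 0.0000)
after link 3: o_3 = (-5.0000, -8.0000, 5.0000)
after link 4: o_4 = (-3.2679, -12.0000, 6.0000)
after link 5: o_5 = (-3.6340, -10.2679, 4.6340)
after link 6: o_6 = (-3.6340, -12.2679, 4.6340)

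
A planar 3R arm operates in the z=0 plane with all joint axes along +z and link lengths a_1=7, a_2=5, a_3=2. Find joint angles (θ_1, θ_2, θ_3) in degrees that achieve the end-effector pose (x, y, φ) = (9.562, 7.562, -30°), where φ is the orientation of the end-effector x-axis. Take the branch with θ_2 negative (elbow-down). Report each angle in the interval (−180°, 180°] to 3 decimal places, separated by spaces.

60.004 -30.010 -59.994

wrist centre = target − a_3·(cos φ, sin φ) = (7.8299, 8.5620)
cos θ_2 = (134.6159−7²−5²)/(2·7·5) = 0.8659; θ_2 = -30.0095° (elbow-down)
β = atan2(8.5620,7.8299) = 47.5571°; ψ = atan2(-2.5007,11.3297) = -12.4469°
θ_1 = β − ψ = 60.0040°
θ_3 = φ − θ_1 − θ_2 = -59.9944° (wrapped to (-180°,180°])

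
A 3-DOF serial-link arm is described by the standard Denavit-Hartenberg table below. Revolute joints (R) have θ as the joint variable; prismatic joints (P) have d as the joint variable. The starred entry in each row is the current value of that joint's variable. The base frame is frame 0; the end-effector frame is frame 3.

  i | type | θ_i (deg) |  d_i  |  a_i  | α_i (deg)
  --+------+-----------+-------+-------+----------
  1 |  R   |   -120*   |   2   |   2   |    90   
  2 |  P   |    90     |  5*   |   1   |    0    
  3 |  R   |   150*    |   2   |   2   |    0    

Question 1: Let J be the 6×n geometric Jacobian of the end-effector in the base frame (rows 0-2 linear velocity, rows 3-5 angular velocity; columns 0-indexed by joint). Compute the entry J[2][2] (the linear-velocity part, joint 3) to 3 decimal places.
axis z_2 = (-0.8660,0.5000,0.0000); lever o_n−o_2 = (-1.2321,1.8660,-1.7321)
cross product → J_v[:, 2] = (-0.8660,-1.5000,-1.0000)
J_ω[:, 2] = z_2
entry J[2][2] = -1.0000

-1.000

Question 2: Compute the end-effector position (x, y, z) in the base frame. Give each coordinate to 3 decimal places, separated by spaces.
after link 1: o_1 = (-1.0000, -1.7321, 2.0000)
after link 2: o_2 = (-5.3301, 0.7679, 3.0000)
after link 3: o_3 = (-6.5622, 2.6340, 1.2679)

-6.562 2.634 1.268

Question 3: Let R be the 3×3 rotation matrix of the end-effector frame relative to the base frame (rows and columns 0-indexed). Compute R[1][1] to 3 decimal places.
-0.750

End-effector y-axis (col 1 of R) = (-0.4330,-0.7500,-0.5000)
R[1][1] = -0.7500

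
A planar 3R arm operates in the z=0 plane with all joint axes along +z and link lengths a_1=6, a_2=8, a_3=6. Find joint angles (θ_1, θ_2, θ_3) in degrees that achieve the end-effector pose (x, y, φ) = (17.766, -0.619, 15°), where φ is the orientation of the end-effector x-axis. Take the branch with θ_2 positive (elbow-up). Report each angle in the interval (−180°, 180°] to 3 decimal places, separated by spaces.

-44.995 59.994 0.001

wrist centre = target − a_3·(cos φ, sin φ) = (11.9704, -2.1719)
cos θ_2 = (148.0088−6²−8²)/(2·6·8) = 0.5001; θ_2 = 59.9940° (elbow-up)
β = atan2(-2.1719,11.9704) = -10.2839°; ψ = atan2(6.9278,10.0007) = 34.7114°
θ_1 = β − ψ = -44.9953°
θ_3 = φ − θ_1 − θ_2 = 0.0013° (wrapped to (-180°,180°])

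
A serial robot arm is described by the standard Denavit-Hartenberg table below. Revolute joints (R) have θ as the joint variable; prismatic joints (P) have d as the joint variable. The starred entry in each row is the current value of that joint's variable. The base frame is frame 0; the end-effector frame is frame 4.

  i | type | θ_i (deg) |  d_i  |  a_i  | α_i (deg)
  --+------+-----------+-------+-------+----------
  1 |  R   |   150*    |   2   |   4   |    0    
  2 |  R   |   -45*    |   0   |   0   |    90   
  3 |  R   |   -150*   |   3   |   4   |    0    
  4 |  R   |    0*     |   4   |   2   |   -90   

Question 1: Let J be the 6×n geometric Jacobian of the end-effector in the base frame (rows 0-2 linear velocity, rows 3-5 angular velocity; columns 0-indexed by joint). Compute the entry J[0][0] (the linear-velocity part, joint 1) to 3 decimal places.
axis z_0 = ẑ; lever o_n−o_0 = (4.6422,-1.2074,-1.0000)
cross product → J_v[:, 0] = (1.2074,4.6422,-0.0000)
J_ω[:, 0] = z_0
entry J[0][0] = 1.2074

1.207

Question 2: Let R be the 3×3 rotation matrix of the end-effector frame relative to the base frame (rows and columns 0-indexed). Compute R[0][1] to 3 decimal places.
End-effector y-axis (col 1 of R) = (-0.9659,-0.2588,-0.0000)
R[0][1] = -0.9659

-0.966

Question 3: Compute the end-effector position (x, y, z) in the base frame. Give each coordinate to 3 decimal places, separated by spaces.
4.642 -1.207 -1.000

after link 1: o_1 = (-3.4641, 2.0000, 2.0000)
after link 2: o_2 = (-3.4641, 2.0000, 2.0000)
after link 3: o_3 = (0.3303, -0.5696, 0.0000)
after link 4: o_4 = (4.6422, -1.2074, -1.0000)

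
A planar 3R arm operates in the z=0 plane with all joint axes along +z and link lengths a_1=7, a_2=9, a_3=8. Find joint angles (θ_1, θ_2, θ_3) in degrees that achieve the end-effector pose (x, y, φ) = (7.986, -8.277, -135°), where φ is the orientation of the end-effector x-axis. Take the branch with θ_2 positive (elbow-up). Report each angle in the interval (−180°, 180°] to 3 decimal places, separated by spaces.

-45.001 60.004 -150.002

wrist centre = target − a_3·(cos φ, sin φ) = (13.6429, -2.6201)
cos θ_2 = (192.9926−7²−9²)/(2·7·9) = 0.4999; θ_2 = 60.0039° (elbow-up)
β = atan2(-2.6201,13.6429) = -10.8714°; ψ = atan2(7.7945,11.4995) = 34.1301°
θ_1 = β − ψ = -45.0015°
θ_3 = φ − θ_1 − θ_2 = -150.0024° (wrapped to (-180°,180°])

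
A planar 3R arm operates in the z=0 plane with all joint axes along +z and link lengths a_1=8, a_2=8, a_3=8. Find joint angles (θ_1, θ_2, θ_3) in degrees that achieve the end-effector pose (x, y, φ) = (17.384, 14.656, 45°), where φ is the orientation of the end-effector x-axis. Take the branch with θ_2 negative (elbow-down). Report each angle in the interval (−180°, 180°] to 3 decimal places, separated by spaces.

wrist centre = target − a_3·(cos φ, sin φ) = (11.7271, 8.9991)
cos θ_2 = (218.5106−8²−8²)/(2·8·8) = 0.7071; θ_2 = -44.9994° (elbow-down)
β = atan2(8.9991,11.7271) = 37.5018°; ψ = atan2(-5.6568,13.6569) = -22.4997°
θ_1 = β − ψ = 60.0015°
θ_3 = φ − θ_1 − θ_2 = 29.9979° (wrapped to (-180°,180°])

60.002 -44.999 29.998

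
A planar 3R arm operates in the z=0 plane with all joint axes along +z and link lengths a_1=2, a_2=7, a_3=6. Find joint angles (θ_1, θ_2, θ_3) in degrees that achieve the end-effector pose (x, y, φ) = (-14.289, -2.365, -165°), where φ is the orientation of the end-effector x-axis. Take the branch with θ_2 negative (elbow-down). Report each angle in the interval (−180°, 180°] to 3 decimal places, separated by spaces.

-139.077 -45.003 19.080

wrist centre = target − a_3·(cos φ, sin φ) = (-8.4934, -0.8121)
cos θ_2 = (72.7981−2²−7²)/(2·2·7) = 0.7071; θ_2 = -45.0026° (elbow-down)
β = atan2(-0.8121,-8.4934) = -174.5384°; ψ = atan2(-4.9500,6.9495) = -35.4613°
θ_1 = β − ψ = -139.0770°
θ_3 = φ − θ_1 − θ_2 = 19.0796° (wrapped to (-180°,180°])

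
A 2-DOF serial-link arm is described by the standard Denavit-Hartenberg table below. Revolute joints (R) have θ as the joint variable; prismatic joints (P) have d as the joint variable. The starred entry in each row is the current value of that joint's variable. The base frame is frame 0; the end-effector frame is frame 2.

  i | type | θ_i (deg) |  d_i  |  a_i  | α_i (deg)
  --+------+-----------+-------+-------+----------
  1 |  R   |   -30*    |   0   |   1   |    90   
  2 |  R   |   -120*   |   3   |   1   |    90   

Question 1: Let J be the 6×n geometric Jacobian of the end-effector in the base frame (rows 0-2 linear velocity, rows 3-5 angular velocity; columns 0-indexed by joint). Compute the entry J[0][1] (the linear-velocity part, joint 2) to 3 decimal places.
axis z_1 = (-0.5000,-0.8660,0.0000); lever o_n−o_1 = (-1.9330,-2.3481,-0.8660)
cross product → J_v[:, 1] = (0.7500,-0.4330,-0.5000)
J_ω[:, 1] = z_1
entry J[0][1] = 0.7500

0.750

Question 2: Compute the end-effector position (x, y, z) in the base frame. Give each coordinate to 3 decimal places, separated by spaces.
-1.067 -2.848 -0.866

after link 1: o_1 = (0.8660, -0.5000, 0.0000)
after link 2: o_2 = (-1.0670, -2.8481, -0.8660)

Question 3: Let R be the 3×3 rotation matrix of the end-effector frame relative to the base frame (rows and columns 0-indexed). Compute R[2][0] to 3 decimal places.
-0.866

End-effector x-axis (col 0 of R) = (-0.4330,0.2500,-0.8660)
R[2][0] = -0.8660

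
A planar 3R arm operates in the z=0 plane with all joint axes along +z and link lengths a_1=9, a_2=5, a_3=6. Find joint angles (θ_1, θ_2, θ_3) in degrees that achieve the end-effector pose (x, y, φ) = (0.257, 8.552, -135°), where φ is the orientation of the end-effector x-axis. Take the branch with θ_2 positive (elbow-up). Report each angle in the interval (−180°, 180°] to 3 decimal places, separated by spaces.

wrist centre = target − a_3·(cos φ, sin φ) = (4.4996, 12.7946)
cos θ_2 = (183.9496−9²−5²)/(2·9·5) = 0.8661; θ_2 = 29.9907° (elbow-up)
β = atan2(12.7946,4.4996) = 70.6242°; ψ = atan2(2.4993,13.3305) = 10.6189°
θ_1 = β − ψ = 60.0052°
θ_3 = φ − θ_1 − θ_2 = 135.0041° (wrapped to (-180°,180°])

60.005 29.991 135.004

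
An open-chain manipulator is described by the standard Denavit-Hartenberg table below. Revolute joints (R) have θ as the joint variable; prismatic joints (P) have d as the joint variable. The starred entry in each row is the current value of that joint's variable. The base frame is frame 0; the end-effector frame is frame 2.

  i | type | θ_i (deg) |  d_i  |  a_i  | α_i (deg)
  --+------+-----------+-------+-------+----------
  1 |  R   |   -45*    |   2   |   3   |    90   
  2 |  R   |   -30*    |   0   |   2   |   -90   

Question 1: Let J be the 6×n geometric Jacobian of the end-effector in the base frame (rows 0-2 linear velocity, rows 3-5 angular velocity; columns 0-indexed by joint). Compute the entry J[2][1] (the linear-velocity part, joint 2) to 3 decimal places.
axis z_1 = (-0.7071,-0.7071,0.0000); lever o_n−o_1 = (1.2247,-1.2247,-1.0000)
cross product → J_v[:, 1] = (0.7071,-0.7071,1.7321)
J_ω[:, 1] = z_1
entry J[2][1] = 1.7321

1.732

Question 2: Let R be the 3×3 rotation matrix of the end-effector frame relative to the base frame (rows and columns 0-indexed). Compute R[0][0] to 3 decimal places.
0.612

End-effector x-axis (col 0 of R) = (0.6124,-0.6124,-0.5000)
R[0][0] = 0.6124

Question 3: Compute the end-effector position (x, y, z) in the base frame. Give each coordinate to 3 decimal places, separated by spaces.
after link 1: o_1 = (2.1213, -2.1213, 2.0000)
after link 2: o_2 = (3.3461, -3.3461, 1.0000)

3.346 -3.346 1.000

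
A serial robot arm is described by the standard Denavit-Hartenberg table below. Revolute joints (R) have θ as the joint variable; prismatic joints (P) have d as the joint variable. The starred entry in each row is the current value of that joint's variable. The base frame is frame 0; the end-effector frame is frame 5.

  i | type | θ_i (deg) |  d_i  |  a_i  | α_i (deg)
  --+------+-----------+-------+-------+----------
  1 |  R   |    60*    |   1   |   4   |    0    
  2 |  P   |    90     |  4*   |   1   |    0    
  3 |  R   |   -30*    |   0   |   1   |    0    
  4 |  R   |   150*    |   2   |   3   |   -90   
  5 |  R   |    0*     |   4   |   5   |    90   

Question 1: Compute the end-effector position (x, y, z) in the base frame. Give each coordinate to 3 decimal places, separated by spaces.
after link 1: o_1 = (2.0000, 3.4641, 1.0000)
after link 2: o_2 = (1.1340, 3.9641, 5.0000)
after link 3: o_3 = (0.6340, 4.8301, 5.0000)
after link 4: o_4 = (0.6340, 1.8301, 7.0000)
after link 5: o_5 = (4.6340, -3.1699, 7.0000)

4.634 -3.170 7.000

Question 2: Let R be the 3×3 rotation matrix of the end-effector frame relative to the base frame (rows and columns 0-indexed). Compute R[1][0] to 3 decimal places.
End-effector x-axis (col 0 of R) = (0.0000,-1.0000,0.0000)
R[1][0] = -1.0000

-1.000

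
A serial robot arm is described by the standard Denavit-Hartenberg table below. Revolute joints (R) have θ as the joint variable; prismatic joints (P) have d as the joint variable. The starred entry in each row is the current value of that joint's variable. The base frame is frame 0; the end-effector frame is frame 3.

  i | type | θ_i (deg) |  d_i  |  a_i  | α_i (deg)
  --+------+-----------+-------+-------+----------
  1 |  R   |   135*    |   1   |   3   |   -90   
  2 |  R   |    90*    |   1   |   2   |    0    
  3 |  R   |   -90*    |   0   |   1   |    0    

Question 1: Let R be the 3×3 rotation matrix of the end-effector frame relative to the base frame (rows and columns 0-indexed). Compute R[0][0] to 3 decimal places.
End-effector x-axis (col 0 of R) = (-0.7071,0.7071,0.0000)
R[0][0] = -0.7071

-0.707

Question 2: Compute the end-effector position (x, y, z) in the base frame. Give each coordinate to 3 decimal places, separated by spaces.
-3.536 2.121 -1.000

after link 1: o_1 = (-2.1213, 2.1213, 1.0000)
after link 2: o_2 = (-2.8284, 1.4142, -1.0000)
after link 3: o_3 = (-3.5355, 2.1213, -1.0000)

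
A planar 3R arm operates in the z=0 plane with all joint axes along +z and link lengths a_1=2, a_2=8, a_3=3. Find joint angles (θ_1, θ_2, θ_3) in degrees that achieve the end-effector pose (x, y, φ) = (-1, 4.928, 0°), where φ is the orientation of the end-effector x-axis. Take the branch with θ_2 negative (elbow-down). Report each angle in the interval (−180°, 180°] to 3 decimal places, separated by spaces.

wrist centre = target − a_3·(cos φ, sin φ) = (-4.0000, 4.9280)
cos θ_2 = (40.2852−2²−8²)/(2·2·8) = -0.8661; θ_2 = -150.0072° (elbow-down)
β = atan2(4.9280,-4.0000) = 129.0658°; ψ = atan2(-3.9991,-4.9287) = -140.9443°
θ_1 = β − ψ = 270.0101°
θ_3 = φ − θ_1 − θ_2 = -120.0029° (wrapped to (-180°,180°])

-89.990 -150.007 -120.003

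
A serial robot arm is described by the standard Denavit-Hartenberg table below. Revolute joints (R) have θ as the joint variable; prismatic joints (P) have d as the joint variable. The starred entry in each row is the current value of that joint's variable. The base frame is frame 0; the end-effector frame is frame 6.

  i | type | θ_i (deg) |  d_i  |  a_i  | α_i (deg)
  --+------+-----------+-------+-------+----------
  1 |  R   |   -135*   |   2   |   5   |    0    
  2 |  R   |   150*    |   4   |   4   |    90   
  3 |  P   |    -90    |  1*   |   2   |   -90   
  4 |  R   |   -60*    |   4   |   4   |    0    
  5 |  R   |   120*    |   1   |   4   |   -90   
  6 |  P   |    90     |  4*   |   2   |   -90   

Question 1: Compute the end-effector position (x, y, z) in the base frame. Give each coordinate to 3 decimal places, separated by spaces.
after link 1: o_1 = (-3.5355, -3.5355, 2.0000)
after link 2: o_2 = (0.3282, -2.5003, 6.0000)
after link 3: o_3 = (0.5870, -3.4662, 4.0000)
after link 4: o_4 = (5.3473, -5.7770, 2.0000)
after link 5: o_5 = (5.4166, -2.1721, -0.0000)
after link 6: o_6 = (2.9671, -0.7579, 3.4641)

2.967 -0.758 3.464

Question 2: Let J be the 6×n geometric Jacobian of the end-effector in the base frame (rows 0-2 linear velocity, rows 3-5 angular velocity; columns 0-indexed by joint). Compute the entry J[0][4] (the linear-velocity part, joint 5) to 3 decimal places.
0.379

axis z_4 = (0.9659,0.2588,0.0000); lever o_n−o_4 = (-2.3801,5.0191,1.4641)
cross product → J_v[:, 4] = (0.3789,-1.4142,5.4641)
J_ω[:, 4] = z_4
entry J[0][4] = 0.3789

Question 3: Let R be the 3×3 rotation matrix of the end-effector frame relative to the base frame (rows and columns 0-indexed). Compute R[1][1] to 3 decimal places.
-0.483

End-effector y-axis (col 1 of R) = (0.1294,-0.4830,-0.8660)
R[1][1] = -0.4830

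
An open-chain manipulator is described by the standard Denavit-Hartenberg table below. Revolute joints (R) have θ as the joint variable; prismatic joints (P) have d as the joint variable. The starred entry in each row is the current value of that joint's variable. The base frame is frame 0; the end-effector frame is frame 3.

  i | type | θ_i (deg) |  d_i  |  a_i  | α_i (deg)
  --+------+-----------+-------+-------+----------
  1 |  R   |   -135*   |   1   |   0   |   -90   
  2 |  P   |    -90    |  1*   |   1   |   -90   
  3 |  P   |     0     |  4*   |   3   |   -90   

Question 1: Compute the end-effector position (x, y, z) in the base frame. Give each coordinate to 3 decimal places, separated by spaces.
after link 1: o_1 = (0.0000, 0.0000, 1.0000)
after link 2: o_2 = (0.7071, -0.7071, 2.0000)
after link 3: o_3 = (-2.1213, -3.5355, 5.0000)

-2.121 -3.536 5.000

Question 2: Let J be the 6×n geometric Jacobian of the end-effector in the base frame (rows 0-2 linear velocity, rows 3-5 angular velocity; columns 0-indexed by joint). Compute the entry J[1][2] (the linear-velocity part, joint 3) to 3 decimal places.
prismatic axis z_2 = (-0.7071,-0.7071,-0.0000)
J_v[:, 2] = z_2; J_ω[:, 2] = (0,0,0)
entry J[1][2] = -0.7071

-0.707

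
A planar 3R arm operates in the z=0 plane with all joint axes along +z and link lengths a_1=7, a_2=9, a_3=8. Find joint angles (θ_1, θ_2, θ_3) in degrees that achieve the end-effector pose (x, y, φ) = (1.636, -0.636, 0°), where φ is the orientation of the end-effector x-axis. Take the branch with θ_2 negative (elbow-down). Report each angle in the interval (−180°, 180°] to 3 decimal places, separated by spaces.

-90.001 -135.000 -135.000

wrist centre = target − a_3·(cos φ, sin φ) = (-6.3640, -0.6360)
cos θ_2 = (40.9050−7²−9²)/(2·7·9) = -0.7071; θ_2 = -134.9997° (elbow-down)
β = atan2(-0.6360,-6.3640) = -174.2930°; ψ = atan2(-6.3640,0.6361) = -84.2923°
θ_1 = β − ψ = -90.0006°
θ_3 = φ − θ_1 − θ_2 = -134.9996° (wrapped to (-180°,180°])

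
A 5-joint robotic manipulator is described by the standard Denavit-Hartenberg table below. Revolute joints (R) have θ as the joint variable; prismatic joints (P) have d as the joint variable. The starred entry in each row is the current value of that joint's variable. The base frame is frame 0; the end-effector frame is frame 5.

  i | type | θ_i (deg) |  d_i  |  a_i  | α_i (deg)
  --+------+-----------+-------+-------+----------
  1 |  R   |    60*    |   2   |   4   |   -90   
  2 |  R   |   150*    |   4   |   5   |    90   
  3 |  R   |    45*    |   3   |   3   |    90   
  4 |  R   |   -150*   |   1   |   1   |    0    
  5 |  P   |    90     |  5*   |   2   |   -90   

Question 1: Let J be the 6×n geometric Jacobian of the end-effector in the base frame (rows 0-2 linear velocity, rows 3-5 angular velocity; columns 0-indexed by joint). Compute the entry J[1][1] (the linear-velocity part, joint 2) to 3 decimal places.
axis z_1 = (-0.8660,0.5000,0.0000); lever o_n−o_1 = (-6.4788,-7.2748,-6.3944)
cross product → J_v[:, 1] = (-3.1972,-5.5377,9.5395)
J_ω[:, 1] = z_1
entry J[1][1] = -5.5377

-5.538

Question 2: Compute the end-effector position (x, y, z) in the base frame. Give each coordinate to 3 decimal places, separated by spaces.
after link 1: o_1 = (2.0000, 3.4641, 2.0000)
after link 2: o_2 = (-3.6292, 1.7141, -0.5000)
after link 3: o_3 = (-5.6348, 2.4828, -4.1587)
after link 4: o_4 = (-4.6582, 1.5355, -3.7731)
after link 5: o_5 = (-4.4788, -3.8107, -4.3944)

-4.479 -3.811 -4.394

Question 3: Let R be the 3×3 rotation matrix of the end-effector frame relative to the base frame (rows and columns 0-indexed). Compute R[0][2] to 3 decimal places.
-0.670

End-effector z-axis (col 2 of R) = (-0.6705,0.0634,-0.7392)
R[0][2] = -0.6705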